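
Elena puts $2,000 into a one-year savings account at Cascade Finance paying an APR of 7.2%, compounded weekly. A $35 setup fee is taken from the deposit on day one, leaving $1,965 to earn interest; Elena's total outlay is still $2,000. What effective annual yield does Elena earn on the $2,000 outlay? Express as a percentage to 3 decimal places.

Value after one year: 1,965 × (1 + 0.072/52)^52 = 1,965 × 1.074602 = $2,111.59.
Effective yield on the $2,000 outlay: 2,111.59 / 2,000 − 1 = 0.055796 = 5.580%.

5.580%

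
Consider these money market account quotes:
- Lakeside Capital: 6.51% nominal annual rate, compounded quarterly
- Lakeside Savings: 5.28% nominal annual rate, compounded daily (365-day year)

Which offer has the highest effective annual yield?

Lakeside Capital

Lakeside Capital: (1 + 0.0651/4)^4 − 1 = 6.671%
Lakeside Savings: (1 + 0.0528/365)^365 − 1 = 5.421%
The highest effective annual rate is Lakeside Capital at 6.671%.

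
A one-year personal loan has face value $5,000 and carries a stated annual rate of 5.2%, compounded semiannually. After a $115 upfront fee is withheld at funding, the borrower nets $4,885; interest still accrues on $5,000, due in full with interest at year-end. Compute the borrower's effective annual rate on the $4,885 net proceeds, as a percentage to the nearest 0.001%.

7.746%

Amount owed after one year: 5,000 × (1 + 0.052/2)^2 = 5,000 × 1.052676 = $5,263.38.
Effective rate on net proceeds: 5,263.38 / 4,885 − 1 = 0.077458 = 7.746%.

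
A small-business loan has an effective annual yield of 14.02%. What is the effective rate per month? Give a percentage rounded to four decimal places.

The per-month rate i satisfies (1 + i)^12 = 1 + 0.1402.
i = 1.1402^(1/12) − 1 = 0.0109936 = 1.0994%.

1.0994%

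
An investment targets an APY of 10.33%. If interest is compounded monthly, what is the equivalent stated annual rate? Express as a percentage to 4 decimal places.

9.8709%

(1 + r/12)^12 − 1 = 0.1033, so 1 + r/12 = 1.1033^(1/12).
r/12 = 0.008226, so r = 0.098709 = 9.8709%.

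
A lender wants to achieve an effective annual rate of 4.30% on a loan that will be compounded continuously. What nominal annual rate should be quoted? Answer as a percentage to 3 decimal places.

4.210%

Continuous: nominal r satisfies e^r − 1 = 0.0430.
r = ln(1 + 0.0430) = ln(1.0430) = 0.042101 = 4.210%.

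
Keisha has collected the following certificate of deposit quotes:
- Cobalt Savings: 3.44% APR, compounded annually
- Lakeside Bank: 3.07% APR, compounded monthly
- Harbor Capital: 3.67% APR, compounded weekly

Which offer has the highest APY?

Harbor Capital

Cobalt Savings: compounded annually, EAR = 3.440%
Lakeside Bank: (1 + 0.0307/12)^12 − 1 = 3.114%
Harbor Capital: (1 + 0.0367/52)^52 − 1 = 3.737%
The highest effective annual rate is Harbor Capital at 3.737%.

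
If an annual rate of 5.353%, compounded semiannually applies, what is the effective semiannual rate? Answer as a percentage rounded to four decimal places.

With a nominal annual rate compounded semiannually, the periodic rate is the nominal rate divided by 2.
i = 0.05353 / 2 = 0.0267650 = 2.6765%.

2.6765%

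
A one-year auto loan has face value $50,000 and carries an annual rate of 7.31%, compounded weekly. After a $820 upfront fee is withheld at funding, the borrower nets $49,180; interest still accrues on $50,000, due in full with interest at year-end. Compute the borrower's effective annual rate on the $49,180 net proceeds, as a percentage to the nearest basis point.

9.37%

Amount owed after one year: 50,000 × (1 + 0.0731/52)^52 = 50,000 × 1.075783 = $53,789.14.
Effective rate on net proceeds: 53,789.14 / 49,180 − 1 = 0.093720 = 9.37%.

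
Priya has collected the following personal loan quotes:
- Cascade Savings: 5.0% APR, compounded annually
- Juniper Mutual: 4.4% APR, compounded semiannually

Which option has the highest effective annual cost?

Cascade Savings: compounded annually, EAR = 5.000%
Juniper Mutual: (1 + 0.044/2)^2 − 1 = 4.448%
The highest effective annual rate is Cascade Savings at 5.000%.

Cascade Savings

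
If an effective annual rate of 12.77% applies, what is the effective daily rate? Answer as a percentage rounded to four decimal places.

The per-day rate i satisfies (1 + i)^365 = 1 + 0.1277.
i = 1.1277^(1/365) − 1 = 0.0003293 = 0.0329%.

0.0329%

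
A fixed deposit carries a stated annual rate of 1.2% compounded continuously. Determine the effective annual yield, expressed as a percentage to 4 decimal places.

1.2072%

With continuous compounding, EAR = e^0.012 − 1.
e^0.012 = 1.012072, so EAR = 0.012072 = 1.2072%.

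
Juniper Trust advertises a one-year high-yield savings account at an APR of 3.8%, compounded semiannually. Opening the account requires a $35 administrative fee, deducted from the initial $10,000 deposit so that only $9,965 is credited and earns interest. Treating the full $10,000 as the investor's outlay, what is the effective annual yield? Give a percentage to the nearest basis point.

3.47%

Value after one year: 9,965 × (1 + 0.038/2)^2 = 9,965 × 1.038361 = $10,347.27.
Effective yield on the $10,000 outlay: 10,347.27 / 10,000 − 1 = 0.034727 = 3.47%.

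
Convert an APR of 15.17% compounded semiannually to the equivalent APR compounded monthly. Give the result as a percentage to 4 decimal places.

14.7117%

EAR = (1 + 0.1517/2)^2 − 1 = 0.157453.
Solve (1 + r/12)^12 = 1.157453: r/12 = 1.157453^(1/12) − 1 = 0.012260, so r = 0.147117 = 14.7117%.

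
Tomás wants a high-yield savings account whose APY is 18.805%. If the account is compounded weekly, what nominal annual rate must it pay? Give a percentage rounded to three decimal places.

(1 + r/52)^52 − 1 = 0.18805, so 1 + r/52 = 1.18805^(1/52).
r/52 = 0.003319, so r = 0.172599 = 17.260%.

17.260%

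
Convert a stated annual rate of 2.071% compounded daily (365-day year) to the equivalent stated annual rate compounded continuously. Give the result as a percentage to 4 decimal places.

EAR = (1 + 0.02071/365)^365 − 1 = 0.020925.
Equivalent continuous rate: r = ln(1 + 0.020925) = 0.020709 = 2.0709%.

2.0709%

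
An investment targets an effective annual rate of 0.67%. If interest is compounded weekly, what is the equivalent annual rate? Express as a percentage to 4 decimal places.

0.6678%

(1 + r/52)^52 − 1 = 0.0067, so 1 + r/52 = 1.0067^(1/52).
r/52 = 0.000128, so r = 0.006678 = 0.6678%.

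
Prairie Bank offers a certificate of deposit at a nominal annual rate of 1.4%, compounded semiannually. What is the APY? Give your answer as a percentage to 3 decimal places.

EAR = (1 + 0.014/2)^2 − 1.
= (1 + 0.007000)^2 − 1 = 1.014049 − 1 = 1.405%.

1.405%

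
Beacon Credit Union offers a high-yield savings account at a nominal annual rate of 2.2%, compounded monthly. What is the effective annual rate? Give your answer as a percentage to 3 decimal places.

2.222%

EAR = (1 + 0.022/12)^12 − 1.
= 1.022223 − 1 = 2.222%.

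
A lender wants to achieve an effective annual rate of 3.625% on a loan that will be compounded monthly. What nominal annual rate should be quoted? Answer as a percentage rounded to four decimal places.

3.5661%

(1 + r/12)^12 − 1 = 0.03625, so 1 + r/12 = 1.03625^(1/12).
r/12 = 0.002972, so r = 0.035661 = 3.5661%.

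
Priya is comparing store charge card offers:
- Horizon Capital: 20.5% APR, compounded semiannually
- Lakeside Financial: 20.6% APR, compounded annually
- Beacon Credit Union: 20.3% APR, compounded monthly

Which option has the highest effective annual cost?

Beacon Credit Union

Horizon Capital: (1 + 0.205/2)^2 − 1 = 21.551%
Lakeside Financial: compounded annually, EAR = 20.600%
Beacon Credit Union: (1 + 0.203/12)^12 − 1 = 22.299%
The highest effective annual rate is Beacon Credit Union at 22.299%.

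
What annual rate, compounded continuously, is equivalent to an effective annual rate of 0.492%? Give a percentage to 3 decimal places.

Continuous: nominal r satisfies e^r − 1 = 0.00492.
r = ln(1 + 0.00492) = ln(1.00492) = 0.004908 = 0.491%.

0.491%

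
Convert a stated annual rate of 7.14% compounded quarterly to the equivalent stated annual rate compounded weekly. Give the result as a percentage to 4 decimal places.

EAR = (1 + 0.0714/4)^4 − 1 = 0.073335.
Solve (1 + r/52)^52 = 1.073335: r/52 = 1.073335^(1/52) − 1 = 0.001362, so r = 0.070818 = 7.0818%.

7.0818%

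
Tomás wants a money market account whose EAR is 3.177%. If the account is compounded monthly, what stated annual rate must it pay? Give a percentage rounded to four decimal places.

3.1317%

(1 + r/12)^12 − 1 = 0.03177, so 1 + r/12 = 1.03177^(1/12).
r/12 = 0.002610, so r = 0.031317 = 3.1317%.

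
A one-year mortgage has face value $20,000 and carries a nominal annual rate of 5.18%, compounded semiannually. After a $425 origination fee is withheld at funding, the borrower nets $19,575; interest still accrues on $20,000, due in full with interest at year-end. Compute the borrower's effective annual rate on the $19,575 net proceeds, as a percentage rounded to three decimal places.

7.532%

Amount owed after one year: 20,000 × (1 + 0.0518/2)^2 = 20,000 × 1.052471 = $21,049.42.
Effective rate on net proceeds: 21,049.42 / 19,575 − 1 = 0.075321 = 7.532%.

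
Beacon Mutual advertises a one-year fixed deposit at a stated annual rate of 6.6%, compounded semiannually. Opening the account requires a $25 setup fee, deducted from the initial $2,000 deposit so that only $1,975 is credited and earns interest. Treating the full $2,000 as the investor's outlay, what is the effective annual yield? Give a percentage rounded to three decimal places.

5.375%

Value after one year: 1,975 × (1 + 0.066/2)^2 = 1,975 × 1.067089 = $2,107.50.
Effective yield on the $2,000 outlay: 2,107.50 / 2,000 − 1 = 0.053750 = 5.375%.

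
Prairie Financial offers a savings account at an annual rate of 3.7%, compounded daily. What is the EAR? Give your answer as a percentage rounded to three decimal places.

3.769%

EAR = (1 + 0.037/365)^365 − 1.
= 1.037691 − 1 = 3.769%.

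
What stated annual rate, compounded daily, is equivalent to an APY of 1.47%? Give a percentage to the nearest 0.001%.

1.459%

(1 + r/365)^365 − 1 = 0.0147, so 1 + r/365 = 1.0147^(1/365).
r/365 = 0.000040, so r = 0.014593 = 1.459%.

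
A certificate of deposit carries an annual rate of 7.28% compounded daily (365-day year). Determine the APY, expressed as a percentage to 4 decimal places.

EAR = (1 + 0.0728/365)^365 − 1.
= 1.075508 − 1 = 7.5508%.

7.5508%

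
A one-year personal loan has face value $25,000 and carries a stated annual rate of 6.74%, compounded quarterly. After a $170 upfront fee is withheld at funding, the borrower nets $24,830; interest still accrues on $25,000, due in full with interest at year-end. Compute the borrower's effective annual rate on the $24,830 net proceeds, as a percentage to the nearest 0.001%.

7.644%

Amount owed after one year: 25,000 × (1 + 0.0674/4)^4 = 25,000 × 1.069123 = $26,728.07.
Effective rate on net proceeds: 26,728.07 / 24,830 − 1 = 0.076443 = 7.644%.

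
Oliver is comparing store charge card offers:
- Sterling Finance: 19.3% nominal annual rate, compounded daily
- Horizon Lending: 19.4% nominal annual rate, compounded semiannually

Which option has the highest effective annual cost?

Sterling Finance

Sterling Finance: (1 + 0.193/365)^365 − 1 = 21.282%
Horizon Lending: (1 + 0.194/2)^2 − 1 = 20.341%
The highest effective annual rate is Sterling Finance at 21.282%.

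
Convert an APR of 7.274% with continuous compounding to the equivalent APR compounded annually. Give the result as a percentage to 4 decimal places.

7.5451%

EAR under continuous compounding: e^0.07274 − 1 = 0.075451.
Compounded annually, the equivalent nominal rate is the EAR itself: 7.5451%.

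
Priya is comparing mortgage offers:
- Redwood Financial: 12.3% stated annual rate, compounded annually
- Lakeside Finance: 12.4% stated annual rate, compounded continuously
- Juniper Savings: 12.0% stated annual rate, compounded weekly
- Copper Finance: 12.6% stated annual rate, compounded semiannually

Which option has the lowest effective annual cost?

Redwood Financial

Redwood Financial: compounded annually, EAR = 12.300%
Lakeside Finance: e^0.124 − 1 = 13.202%
Juniper Savings: (1 + 0.120/52)^52 − 1 = 12.734%
Copper Finance: (1 + 0.126/2)^2 − 1 = 12.997%
The lowest effective annual rate is Redwood Financial at 12.300%.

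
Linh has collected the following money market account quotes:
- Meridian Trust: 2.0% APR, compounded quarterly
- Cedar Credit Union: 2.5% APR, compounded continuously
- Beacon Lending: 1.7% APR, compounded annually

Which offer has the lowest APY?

Beacon Lending

Meridian Trust: (1 + 0.020/4)^4 − 1 = 2.015%
Cedar Credit Union: e^0.025 − 1 = 2.532%
Beacon Lending: compounded annually, EAR = 1.700%
The lowest effective annual rate is Beacon Lending at 1.700%.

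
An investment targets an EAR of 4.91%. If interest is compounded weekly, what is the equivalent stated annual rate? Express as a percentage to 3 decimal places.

(1 + r/52)^52 − 1 = 0.0491, so 1 + r/52 = 1.0491^(1/52).
r/52 = 0.000922, so r = 0.047955 = 4.795%.

4.795%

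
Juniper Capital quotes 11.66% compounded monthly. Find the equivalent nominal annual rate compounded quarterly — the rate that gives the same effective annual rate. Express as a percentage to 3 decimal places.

EAR = (1 + 0.1166/12)^12 − 1 = 0.123038.
Solve (1 + r/4)^4 = 1.123038: r/4 = 1.123038^(1/4) − 1 = 0.029434, so r = 0.117737 = 11.774%.

11.774%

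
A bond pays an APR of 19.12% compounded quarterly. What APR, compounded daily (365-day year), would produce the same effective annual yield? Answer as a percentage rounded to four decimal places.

EAR = (1 + 0.1912/4)^4 − 1 = 0.205351.
Solve (1 + r/365)^365 = 1.205351: r/365 = 1.205351^(1/365) − 1 = 0.000512, so r = 0.186819 = 18.6819%.

18.6819%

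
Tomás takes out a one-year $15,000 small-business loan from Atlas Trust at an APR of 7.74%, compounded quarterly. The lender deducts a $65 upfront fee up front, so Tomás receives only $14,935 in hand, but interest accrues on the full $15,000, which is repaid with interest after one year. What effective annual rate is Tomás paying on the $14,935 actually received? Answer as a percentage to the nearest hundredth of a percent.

Amount owed after one year: 15,000 × (1 + 0.0774/4)^4 = 15,000 × 1.079676 = $16,195.13.
Effective rate on net proceeds: 16,195.13 / 14,935 − 1 = 0.084375 = 8.44%.

8.44%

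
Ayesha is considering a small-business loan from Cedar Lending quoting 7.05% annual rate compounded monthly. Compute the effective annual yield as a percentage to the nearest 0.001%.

7.282%

EAR = (1 + 0.0705/12)^12 − 1.
= (1 + 0.005875)^12 − 1 = 1.072823 − 1 = 7.282%.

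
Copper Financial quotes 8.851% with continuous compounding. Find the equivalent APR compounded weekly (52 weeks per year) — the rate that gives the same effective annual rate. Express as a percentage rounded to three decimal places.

8.859%

EAR under continuous compounding: e^0.08851 − 1 = 0.092545.
Solve (1 + r/52)^52 = 1.092545: r/52 = 1.092545^(1/52) − 1 = 0.001704, so r = 0.088585 = 8.859%.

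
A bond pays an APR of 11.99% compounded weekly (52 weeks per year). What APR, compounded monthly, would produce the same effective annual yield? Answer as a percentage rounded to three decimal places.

EAR = (1 + 0.1199/52)^52 − 1 = 0.127229.
Solve (1 + r/12)^12 = 1.127229: r/12 = 1.127229^(1/12) − 1 = 0.010030, so r = 0.120362 = 12.036%.

12.036%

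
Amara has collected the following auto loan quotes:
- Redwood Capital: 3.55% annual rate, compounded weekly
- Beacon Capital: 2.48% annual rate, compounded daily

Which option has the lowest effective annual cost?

Beacon Capital

Redwood Capital: (1 + 0.0355/52)^52 − 1 = 3.613%
Beacon Capital: (1 + 0.0248/365)^365 − 1 = 2.511%
The lowest effective annual rate is Beacon Capital at 2.511%.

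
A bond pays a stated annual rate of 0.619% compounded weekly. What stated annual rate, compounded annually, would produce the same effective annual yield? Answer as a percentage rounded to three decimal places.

EAR = (1 + 0.00619/52)^52 − 1 = 0.006209.
Compounded annually, the equivalent nominal rate is the EAR itself: 0.621%.

0.621%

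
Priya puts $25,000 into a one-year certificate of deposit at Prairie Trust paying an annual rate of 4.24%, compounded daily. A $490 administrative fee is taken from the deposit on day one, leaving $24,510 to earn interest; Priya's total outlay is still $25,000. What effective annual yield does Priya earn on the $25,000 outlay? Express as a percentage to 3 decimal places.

2.286%

Value after one year: 24,510 × (1 + 0.0424/365)^365 = 24,510 × 1.043309 = $25,571.51.
Effective yield on the $25,000 outlay: 25,571.51 / 25,000 − 1 = 0.022860 = 2.286%.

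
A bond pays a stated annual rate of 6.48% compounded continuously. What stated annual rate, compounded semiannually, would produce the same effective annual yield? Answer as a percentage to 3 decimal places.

EAR under continuous compounding: e^0.0648 − 1 = 0.066946.
Solve (1 + r/2)^2 = 1.066946: r/2 = 1.066946^(1/2) − 1 = 0.032931, so r = 0.065861 = 6.586%.

6.586%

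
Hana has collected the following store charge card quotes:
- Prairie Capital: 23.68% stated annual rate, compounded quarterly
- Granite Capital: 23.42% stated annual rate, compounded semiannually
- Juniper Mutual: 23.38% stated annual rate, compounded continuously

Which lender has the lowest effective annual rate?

Granite Capital

Prairie Capital: (1 + 0.2368/4)^4 − 1 = 25.867%
Granite Capital: (1 + 0.2342/2)^2 − 1 = 24.791%
Juniper Mutual: e^0.2338 − 1 = 26.339%
The lowest effective annual rate is Granite Capital at 24.791%.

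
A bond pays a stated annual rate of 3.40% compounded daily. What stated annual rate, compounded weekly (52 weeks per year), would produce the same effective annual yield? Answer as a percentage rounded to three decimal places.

EAR = (1 + 0.0340/365)^365 − 1 = 0.034583.
Solve (1 + r/52)^52 = 1.034583: r/52 = 1.034583^(1/52) − 1 = 0.000654, so r = 0.034010 = 3.401%.

3.401%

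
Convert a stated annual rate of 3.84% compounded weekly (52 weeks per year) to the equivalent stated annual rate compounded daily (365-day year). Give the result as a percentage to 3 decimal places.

3.839%

EAR = (1 + 0.0384/52)^52 − 1 = 0.039132.
Solve (1 + r/365)^365 = 1.039132: r/365 = 1.039132^(1/365) − 1 = 0.000105, so r = 0.038388 = 3.839%.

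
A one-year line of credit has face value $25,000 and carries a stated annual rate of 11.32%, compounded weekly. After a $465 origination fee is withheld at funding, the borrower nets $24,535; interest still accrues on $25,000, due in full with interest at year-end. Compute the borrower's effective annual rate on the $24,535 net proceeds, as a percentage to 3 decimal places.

Amount owed after one year: 25,000 × (1 + 0.1132/52)^52 = 25,000 × 1.119718 = $27,992.95.
Effective rate on net proceeds: 27,992.95 / 24,535 − 1 = 0.140940 = 14.094%.

14.094%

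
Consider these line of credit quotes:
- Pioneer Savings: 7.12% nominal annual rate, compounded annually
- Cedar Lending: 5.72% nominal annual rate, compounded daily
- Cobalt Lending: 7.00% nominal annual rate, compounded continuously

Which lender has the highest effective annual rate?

Pioneer Savings: compounded annually, EAR = 7.120%
Cedar Lending: (1 + 0.0572/365)^365 − 1 = 5.886%
Cobalt Lending: e^0.0700 − 1 = 7.251%
The highest effective annual rate is Cobalt Lending at 7.251%.

Cobalt Lending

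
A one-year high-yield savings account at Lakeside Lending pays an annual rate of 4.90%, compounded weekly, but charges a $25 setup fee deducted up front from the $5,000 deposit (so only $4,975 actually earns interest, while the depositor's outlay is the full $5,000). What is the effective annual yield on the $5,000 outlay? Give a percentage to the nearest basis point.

4.49%

Value after one year: 4,975 × (1 + 0.0490/52)^52 = 4,975 × 1.050196 = $5,224.73.
Effective yield on the $5,000 outlay: 5,224.73 / 5,000 − 1 = 0.044945 = 4.49%.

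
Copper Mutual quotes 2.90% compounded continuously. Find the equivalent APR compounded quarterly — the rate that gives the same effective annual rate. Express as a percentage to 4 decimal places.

EAR under continuous compounding: e^0.0290 − 1 = 0.029425.
Solve (1 + r/4)^4 = 1.029425: r/4 = 1.029425^(1/4) − 1 = 0.007276, so r = 0.029105 = 2.9105%.

2.9105%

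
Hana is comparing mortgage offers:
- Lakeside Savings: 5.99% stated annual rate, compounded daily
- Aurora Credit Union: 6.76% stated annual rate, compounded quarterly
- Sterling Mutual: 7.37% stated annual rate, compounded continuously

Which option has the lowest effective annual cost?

Lakeside Savings: (1 + 0.0599/365)^365 − 1 = 6.173%
Aurora Credit Union: (1 + 0.0676/4)^4 − 1 = 6.933%
Sterling Mutual: e^0.0737 − 1 = 7.648%
The lowest effective annual rate is Lakeside Savings at 6.173%.

Lakeside Savings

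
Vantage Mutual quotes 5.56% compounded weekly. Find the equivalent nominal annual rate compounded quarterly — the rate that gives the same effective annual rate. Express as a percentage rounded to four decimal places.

EAR = (1 + 0.0556/52)^52 − 1 = 0.057143.
Solve (1 + r/4)^4 = 1.057143: r/4 = 1.057143^(1/4) − 1 = 0.013990, so r = 0.055958 = 5.5958%.

5.5958%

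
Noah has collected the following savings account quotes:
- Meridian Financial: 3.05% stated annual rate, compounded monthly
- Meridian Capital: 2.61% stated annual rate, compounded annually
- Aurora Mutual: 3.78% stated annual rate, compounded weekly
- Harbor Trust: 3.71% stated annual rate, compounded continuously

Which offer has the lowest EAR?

Meridian Capital

Meridian Financial: (1 + 0.0305/12)^12 − 1 = 3.093%
Meridian Capital: compounded annually, EAR = 2.610%
Aurora Mutual: (1 + 0.0378/52)^52 − 1 = 3.851%
Harbor Trust: e^0.0371 − 1 = 3.780%
The lowest effective annual rate is Meridian Capital at 2.610%.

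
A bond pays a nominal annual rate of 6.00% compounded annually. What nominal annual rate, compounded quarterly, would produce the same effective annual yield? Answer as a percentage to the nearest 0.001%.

Compounded annually, EAR = nominal = 0.060000.
Solve (1 + r/4)^4 = 1.060000: r/4 = 1.060000^(1/4) − 1 = 0.014674, so r = 0.058695 = 5.870%.

5.870%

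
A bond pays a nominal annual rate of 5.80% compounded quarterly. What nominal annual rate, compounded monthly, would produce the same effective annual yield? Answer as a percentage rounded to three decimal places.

EAR = (1 + 0.0580/4)^4 − 1 = 0.059274.
Solve (1 + r/12)^12 = 1.059274: r/12 = 1.059274^(1/12) − 1 = 0.004810, so r = 0.057722 = 5.772%.

5.772%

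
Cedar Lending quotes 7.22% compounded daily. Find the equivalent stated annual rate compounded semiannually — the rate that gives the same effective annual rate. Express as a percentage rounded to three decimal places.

7.351%

EAR = (1 + 0.0722/365)^365 − 1 = 0.074863.
Solve (1 + r/2)^2 = 1.074863: r/2 = 1.074863^(1/2) − 1 = 0.036756, so r = 0.073512 = 7.351%.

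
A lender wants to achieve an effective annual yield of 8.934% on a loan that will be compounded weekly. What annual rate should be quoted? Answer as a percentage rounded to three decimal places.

8.564%

(1 + r/52)^52 − 1 = 0.08934, so 1 + r/52 = 1.08934^(1/52).
r/52 = 0.001647, so r = 0.085642 = 8.564%.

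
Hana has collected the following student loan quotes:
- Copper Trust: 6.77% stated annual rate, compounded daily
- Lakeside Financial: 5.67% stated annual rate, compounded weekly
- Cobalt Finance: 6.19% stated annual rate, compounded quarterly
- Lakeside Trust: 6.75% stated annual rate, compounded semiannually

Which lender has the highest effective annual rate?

Copper Trust: (1 + 0.0677/365)^365 − 1 = 7.004%
Lakeside Financial: (1 + 0.0567/52)^52 − 1 = 5.831%
Cobalt Finance: (1 + 0.0619/4)^4 − 1 = 6.335%
Lakeside Trust: (1 + 0.0675/2)^2 − 1 = 6.864%
The highest effective annual rate is Copper Trust at 7.004%.

Copper Trust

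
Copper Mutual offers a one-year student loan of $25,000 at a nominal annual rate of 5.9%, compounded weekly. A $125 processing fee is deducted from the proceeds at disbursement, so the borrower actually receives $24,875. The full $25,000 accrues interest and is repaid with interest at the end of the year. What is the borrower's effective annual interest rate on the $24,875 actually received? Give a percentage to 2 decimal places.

Amount owed after one year: 25,000 × (1 + 0.059/52)^52 = 25,000 × 1.060740 = $26,518.49.
Effective rate on net proceeds: 26,518.49 / 24,875 − 1 = 0.066070 = 6.61%.

6.61%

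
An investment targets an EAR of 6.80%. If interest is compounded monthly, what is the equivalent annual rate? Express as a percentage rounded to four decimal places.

(1 + r/12)^12 − 1 = 0.0680, so 1 + r/12 = 1.0680^(1/12).
r/12 = 0.005497, so r = 0.065968 = 6.5968%.

6.5968%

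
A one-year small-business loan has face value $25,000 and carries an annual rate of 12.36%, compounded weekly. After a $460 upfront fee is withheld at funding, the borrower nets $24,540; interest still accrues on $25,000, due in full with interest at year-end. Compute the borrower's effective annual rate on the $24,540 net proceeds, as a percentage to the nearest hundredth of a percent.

Amount owed after one year: 25,000 × (1 + 0.1236/52)^52 = 25,000 × 1.131397 = $28,284.93.
Effective rate on net proceeds: 28,284.93 / 24,540 − 1 = 0.152605 = 15.26%.

15.26%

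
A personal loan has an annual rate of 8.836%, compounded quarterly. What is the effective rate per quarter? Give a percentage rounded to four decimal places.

2.2090%

With a nominal annual rate compounded quarterly, the periodic rate is the nominal rate divided by 4.
i = 0.08836 / 4 = 0.0220900 = 2.2090%.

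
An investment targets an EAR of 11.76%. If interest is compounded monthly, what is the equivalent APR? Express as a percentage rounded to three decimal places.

(1 + r/12)^12 − 1 = 0.1176, so 1 + r/12 = 1.1176^(1/12).
r/12 = 0.009308, so r = 0.111700 = 11.170%.

11.170%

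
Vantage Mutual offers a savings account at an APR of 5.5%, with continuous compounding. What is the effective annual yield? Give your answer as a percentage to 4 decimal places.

With continuous compounding, EAR = e^0.055 − 1.
e^0.055 = 1.056541, so EAR = 0.056541 = 5.6541%.

5.6541%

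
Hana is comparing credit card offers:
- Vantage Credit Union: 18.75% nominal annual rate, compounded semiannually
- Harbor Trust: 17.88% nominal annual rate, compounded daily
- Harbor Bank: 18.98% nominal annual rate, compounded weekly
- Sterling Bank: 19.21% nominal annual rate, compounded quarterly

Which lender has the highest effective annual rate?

Vantage Credit Union: (1 + 0.1875/2)^2 − 1 = 19.629%
Harbor Trust: (1 + 0.1788/365)^365 − 1 = 19.573%
Harbor Bank: (1 + 0.1898/52)^52 − 1 = 20.859%
Sterling Bank: (1 + 0.1921/4)^4 − 1 = 20.639%
The highest effective annual rate is Harbor Bank at 20.859%.

Harbor Bank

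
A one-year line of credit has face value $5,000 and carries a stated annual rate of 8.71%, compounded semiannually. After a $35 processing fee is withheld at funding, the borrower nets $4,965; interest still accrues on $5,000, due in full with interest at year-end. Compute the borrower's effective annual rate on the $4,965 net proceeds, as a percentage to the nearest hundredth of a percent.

Amount owed after one year: 5,000 × (1 + 0.0871/2)^2 = 5,000 × 1.088997 = $5,444.98.
Effective rate on net proceeds: 5,444.98 / 4,965 − 1 = 0.096673 = 9.67%.

9.67%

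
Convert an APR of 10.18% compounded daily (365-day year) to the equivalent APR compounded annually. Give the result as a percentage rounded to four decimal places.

EAR = (1 + 0.1018/365)^365 − 1 = 0.107146.
Compounded annually, the equivalent nominal rate is the EAR itself: 10.7146%.

10.7146%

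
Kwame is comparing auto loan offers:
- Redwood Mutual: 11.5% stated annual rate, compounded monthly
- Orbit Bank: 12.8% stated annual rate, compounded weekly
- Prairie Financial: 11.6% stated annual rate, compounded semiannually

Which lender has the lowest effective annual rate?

Redwood Mutual: (1 + 0.115/12)^12 − 1 = 12.126%
Orbit Bank: (1 + 0.128/52)^52 − 1 = 13.637%
Prairie Financial: (1 + 0.116/2)^2 − 1 = 11.936%
The lowest effective annual rate is Prairie Financial at 11.936%.

Prairie Financial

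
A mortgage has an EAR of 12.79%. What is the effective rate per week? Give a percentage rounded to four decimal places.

0.2317%

The per-week rate i satisfies (1 + i)^52 = 1 + 0.1279.
i = 1.1279^(1/52) − 1 = 0.0023172 = 0.2317%.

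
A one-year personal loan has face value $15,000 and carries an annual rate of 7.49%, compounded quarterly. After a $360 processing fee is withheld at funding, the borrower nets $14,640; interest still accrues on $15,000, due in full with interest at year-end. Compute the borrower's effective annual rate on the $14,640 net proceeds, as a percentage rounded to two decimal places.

10.35%

Amount owed after one year: 15,000 × (1 + 0.0749/4)^4 = 15,000 × 1.077030 = $16,155.45.
Effective rate on net proceeds: 16,155.45 / 14,640 − 1 = 0.103514 = 10.35%.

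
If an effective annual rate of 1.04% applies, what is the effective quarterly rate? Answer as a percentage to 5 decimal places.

The per-quarter rate i satisfies (1 + i)^4 = 1 + 0.0104.
i = 1.0104^(1/4) − 1 = 0.0025899 = 0.25899%.

0.25899%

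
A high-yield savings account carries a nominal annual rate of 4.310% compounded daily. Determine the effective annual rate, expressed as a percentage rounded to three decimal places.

EAR = (1 + 0.04310/365)^365 − 1.
= (1 + 0.000118)^365 − 1 = 1.044040 − 1 = 4.404%.

4.404%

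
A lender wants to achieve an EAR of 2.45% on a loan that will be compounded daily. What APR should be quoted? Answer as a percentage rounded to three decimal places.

2.421%

(1 + r/365)^365 − 1 = 0.0245, so 1 + r/365 = 1.0245^(1/365).
r/365 = 0.000066, so r = 0.024205 = 2.421%.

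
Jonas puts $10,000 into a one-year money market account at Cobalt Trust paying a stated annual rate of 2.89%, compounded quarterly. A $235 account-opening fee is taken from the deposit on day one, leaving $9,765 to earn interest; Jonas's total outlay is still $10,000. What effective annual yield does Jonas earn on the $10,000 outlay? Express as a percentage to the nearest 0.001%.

0.503%

Value after one year: 9,765 × (1 + 0.0289/4)^4 = 9,765 × 1.029215 = $10,050.28.
Effective yield on the $10,000 outlay: 10,050.28 / 10,000 − 1 = 0.005028 = 0.503%.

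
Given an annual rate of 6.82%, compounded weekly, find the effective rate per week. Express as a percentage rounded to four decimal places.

0.1312%

With a nominal annual rate compounded weekly, the periodic rate is the nominal rate divided by 52.
i = 0.0682 / 52 = 0.0013115 = 0.1312%.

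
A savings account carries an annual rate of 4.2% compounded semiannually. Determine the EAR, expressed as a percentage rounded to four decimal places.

EAR = (1 + 0.042/2)^2 − 1.
= 1.042441 − 1 = 4.2441%.

4.2441%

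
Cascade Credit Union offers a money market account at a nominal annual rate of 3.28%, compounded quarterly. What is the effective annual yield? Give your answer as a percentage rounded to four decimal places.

EAR = (1 + 0.0328/4)^4 − 1.
= 1.033206 − 1 = 3.3206%.

3.3206%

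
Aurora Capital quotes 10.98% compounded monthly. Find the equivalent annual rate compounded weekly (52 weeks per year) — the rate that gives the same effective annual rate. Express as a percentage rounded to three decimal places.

EAR = (1 + 0.1098/12)^12 − 1 = 0.115498.
Solve (1 + r/52)^52 = 1.115498: r/52 = 1.115498^(1/52) − 1 = 0.002104, so r = 0.109416 = 10.942%.

10.942%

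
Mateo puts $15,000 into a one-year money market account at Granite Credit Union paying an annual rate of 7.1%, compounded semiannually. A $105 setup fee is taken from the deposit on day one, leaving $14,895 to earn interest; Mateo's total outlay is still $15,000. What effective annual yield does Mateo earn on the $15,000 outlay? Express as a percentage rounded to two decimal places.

Value after one year: 14,895 × (1 + 0.071/2)^2 = 14,895 × 1.072260 = $15,971.32.
Effective yield on the $15,000 outlay: 15,971.32 / 15,000 − 1 = 0.064754 = 6.48%.

6.48%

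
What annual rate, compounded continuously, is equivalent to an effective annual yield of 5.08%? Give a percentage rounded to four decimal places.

Continuous: nominal r satisfies e^r − 1 = 0.0508.
r = ln(1 + 0.0508) = ln(1.0508) = 0.049552 = 4.9552%.

4.9552%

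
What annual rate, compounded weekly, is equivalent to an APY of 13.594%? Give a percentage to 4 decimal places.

(1 + r/52)^52 − 1 = 0.13594, so 1 + r/52 = 1.13594^(1/52).
r/52 = 0.002454, so r = 0.127617 = 12.7617%.

12.7617%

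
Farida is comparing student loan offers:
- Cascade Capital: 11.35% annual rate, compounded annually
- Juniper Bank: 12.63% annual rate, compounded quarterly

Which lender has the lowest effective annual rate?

Cascade Capital

Cascade Capital: compounded annually, EAR = 11.350%
Juniper Bank: (1 + 0.1263/4)^4 − 1 = 13.241%
The lowest effective annual rate is Cascade Capital at 11.350%.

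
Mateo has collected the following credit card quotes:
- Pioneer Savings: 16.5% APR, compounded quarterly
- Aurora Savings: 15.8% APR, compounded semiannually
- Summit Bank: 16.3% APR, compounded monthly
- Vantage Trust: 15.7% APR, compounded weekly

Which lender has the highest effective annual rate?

Summit Bank

Pioneer Savings: (1 + 0.165/4)^4 − 1 = 17.549%
Aurora Savings: (1 + 0.158/2)^2 − 1 = 16.424%
Summit Bank: (1 + 0.163/12)^12 − 1 = 17.575%
Vantage Trust: (1 + 0.157/52)^52 − 1 = 16.972%
The highest effective annual rate is Summit Bank at 17.575%.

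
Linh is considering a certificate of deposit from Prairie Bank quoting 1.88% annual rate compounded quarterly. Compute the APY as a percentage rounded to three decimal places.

EAR = (1 + 0.0188/4)^4 − 1.
= 1.018933 − 1 = 1.893%.

1.893%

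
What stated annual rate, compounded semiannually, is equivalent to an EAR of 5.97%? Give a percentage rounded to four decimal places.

5.8835%

(1 + r/2)^2 − 1 = 0.0597, so 1 + r/2 = 1.0597^(1/2).
r/2 = 0.029417, so r = 0.058835 = 5.8835%.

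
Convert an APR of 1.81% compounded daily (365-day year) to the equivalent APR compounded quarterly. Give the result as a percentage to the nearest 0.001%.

EAR = (1 + 0.0181/365)^365 − 1 = 0.018264.
Solve (1 + r/4)^4 = 1.018264: r/4 = 1.018264^(1/4) − 1 = 0.004535, so r = 0.018141 = 1.814%.

1.814%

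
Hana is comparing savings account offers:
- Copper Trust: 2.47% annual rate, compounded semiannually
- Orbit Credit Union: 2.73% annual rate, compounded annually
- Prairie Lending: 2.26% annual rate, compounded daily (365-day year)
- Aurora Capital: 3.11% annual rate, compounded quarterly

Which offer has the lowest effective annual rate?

Prairie Lending

Copper Trust: (1 + 0.0247/2)^2 − 1 = 2.485%
Orbit Credit Union: compounded annually, EAR = 2.730%
Prairie Lending: (1 + 0.0226/365)^365 − 1 = 2.286%
Aurora Capital: (1 + 0.0311/4)^4 − 1 = 3.146%
The lowest effective annual rate is Prairie Lending at 2.286%.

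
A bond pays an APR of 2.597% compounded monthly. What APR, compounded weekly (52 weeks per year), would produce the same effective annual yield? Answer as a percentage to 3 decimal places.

2.595%

EAR = (1 + 0.02597/12)^12 − 1 = 0.026281.
Solve (1 + r/52)^52 = 1.026281: r/52 = 1.026281^(1/52) − 1 = 0.000499, so r = 0.025948 = 2.595%.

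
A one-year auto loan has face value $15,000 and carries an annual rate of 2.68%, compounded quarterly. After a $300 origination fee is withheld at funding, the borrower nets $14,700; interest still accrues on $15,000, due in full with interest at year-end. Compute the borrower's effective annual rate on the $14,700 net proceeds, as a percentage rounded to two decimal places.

4.80%

Amount owed after one year: 15,000 × (1 + 0.0268/4)^4 = 15,000 × 1.027071 = $15,406.06.
Effective rate on net proceeds: 15,406.06 / 14,700 − 1 = 0.048031 = 4.80%.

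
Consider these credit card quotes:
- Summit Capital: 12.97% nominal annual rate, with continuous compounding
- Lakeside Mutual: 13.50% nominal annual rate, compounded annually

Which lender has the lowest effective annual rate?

Summit Capital: e^0.1297 − 1 = 13.849%
Lakeside Mutual: compounded annually, EAR = 13.500%
The lowest effective annual rate is Lakeside Mutual at 13.500%.

Lakeside Mutual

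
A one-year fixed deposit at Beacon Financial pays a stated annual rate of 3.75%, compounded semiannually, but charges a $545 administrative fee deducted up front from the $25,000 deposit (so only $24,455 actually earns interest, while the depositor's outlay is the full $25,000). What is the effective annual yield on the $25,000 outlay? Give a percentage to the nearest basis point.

1.52%

Value after one year: 24,455 × (1 + 0.0375/2)^2 = 24,455 × 1.037852 = $25,380.66.
Effective yield on the $25,000 outlay: 25,380.66 / 25,000 − 1 = 0.015226 = 1.52%.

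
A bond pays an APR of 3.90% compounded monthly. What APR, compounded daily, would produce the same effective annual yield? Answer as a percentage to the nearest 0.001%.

EAR = (1 + 0.0390/12)^12 − 1 = 0.039705.
Solve (1 + r/365)^365 = 1.039705: r/365 = 1.039705^(1/365) − 1 = 0.000107, so r = 0.038939 = 3.894%.

3.894%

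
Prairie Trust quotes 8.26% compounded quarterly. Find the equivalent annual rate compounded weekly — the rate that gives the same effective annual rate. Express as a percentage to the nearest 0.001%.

EAR = (1 + 0.0826/4)^4 − 1 = 0.085194.
Solve (1 + r/52)^52 = 1.085194: r/52 = 1.085194^(1/52) − 1 = 0.001574, so r = 0.081823 = 8.182%.

8.182%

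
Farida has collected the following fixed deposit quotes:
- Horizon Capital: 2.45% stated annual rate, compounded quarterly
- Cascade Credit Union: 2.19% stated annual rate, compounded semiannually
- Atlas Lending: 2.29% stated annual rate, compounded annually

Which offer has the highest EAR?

Horizon Capital

Horizon Capital: (1 + 0.0245/4)^4 − 1 = 2.473%
Cascade Credit Union: (1 + 0.0219/2)^2 − 1 = 2.202%
Atlas Lending: compounded annually, EAR = 2.290%
The highest effective annual rate is Horizon Capital at 2.473%.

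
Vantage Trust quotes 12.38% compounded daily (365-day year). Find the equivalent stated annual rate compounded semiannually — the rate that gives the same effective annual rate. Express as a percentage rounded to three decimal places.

12.769%

EAR = (1 + 0.1238/365)^365 − 1 = 0.131766.
Solve (1 + r/2)^2 = 1.131766: r/2 = 1.131766^(1/2) − 1 = 0.063845, so r = 0.127690 = 12.769%.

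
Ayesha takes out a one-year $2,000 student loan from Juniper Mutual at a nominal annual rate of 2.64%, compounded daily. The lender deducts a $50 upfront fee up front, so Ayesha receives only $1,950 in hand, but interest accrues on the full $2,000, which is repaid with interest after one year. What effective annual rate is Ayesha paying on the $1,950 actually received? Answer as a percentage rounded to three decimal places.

5.308%

Amount owed after one year: 2,000 × (1 + 0.0264/365)^365 = 2,000 × 1.026751 = $2,053.50.
Effective rate on net proceeds: 2,053.50 / 1,950 − 1 = 0.053078 = 5.308%.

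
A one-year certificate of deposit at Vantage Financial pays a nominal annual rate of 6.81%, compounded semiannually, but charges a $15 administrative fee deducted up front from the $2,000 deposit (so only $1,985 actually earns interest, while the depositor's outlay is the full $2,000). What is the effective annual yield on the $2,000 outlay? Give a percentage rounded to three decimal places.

6.124%

Value after one year: 1,985 × (1 + 0.0681/2)^2 = 1,985 × 1.069259 = $2,122.48.
Effective yield on the $2,000 outlay: 2,122.48 / 2,000 − 1 = 0.061240 = 6.124%.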